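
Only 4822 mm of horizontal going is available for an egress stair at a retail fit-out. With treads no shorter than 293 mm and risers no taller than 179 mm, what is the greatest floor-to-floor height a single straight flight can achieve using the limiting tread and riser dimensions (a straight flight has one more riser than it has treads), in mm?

Treads that fit: ⌊4822 / 293⌋ = 16.
Risers = treads + 1 = 17.
Maximum height = 17 × 179 = 3043 mm.

3043 mm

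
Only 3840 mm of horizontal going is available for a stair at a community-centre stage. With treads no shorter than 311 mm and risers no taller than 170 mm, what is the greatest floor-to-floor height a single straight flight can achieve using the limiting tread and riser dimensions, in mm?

2210 mm

3840 / 311 = 12.35, so 12 treads fit.
Risers = treads + 1 = 13.
Maximum height = 13 × 170 = 2210 mm.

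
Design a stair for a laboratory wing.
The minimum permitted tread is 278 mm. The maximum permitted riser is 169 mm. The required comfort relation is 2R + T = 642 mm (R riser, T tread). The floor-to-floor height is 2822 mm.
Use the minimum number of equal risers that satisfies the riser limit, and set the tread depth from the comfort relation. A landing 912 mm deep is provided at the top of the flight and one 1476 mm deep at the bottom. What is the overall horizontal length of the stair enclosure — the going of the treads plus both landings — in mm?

7348 mm

At most 169 each: 2822/169 = 16.70, giving 17 risers.
Riser R = 2822 / 17 = 166 mm, within the 169 mm limit.
From 2R + T = 642: T = 642 − 332 = 310 mm.
17 risers give 16 treads; going = 16 × 310 = 4960 mm.
Add landings: 4960 + 912 + 1476 = 7348 mm.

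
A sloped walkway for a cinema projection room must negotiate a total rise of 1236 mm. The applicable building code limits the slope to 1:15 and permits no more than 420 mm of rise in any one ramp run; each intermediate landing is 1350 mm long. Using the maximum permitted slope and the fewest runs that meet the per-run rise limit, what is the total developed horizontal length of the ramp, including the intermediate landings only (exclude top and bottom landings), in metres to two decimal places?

21.24 m

1236 / 420 = 2.94, so 3 ramp runs are needed. That means 2 intermediate landings.
Horizontal run for 1236 mm of rise at 1:15 is 1236 × 15 = 18540 mm.
Intermediate landings: 2 × 1350 = 2700 mm.
Total developed length = 18540 + 2700 = 21240 mm.
= 21.24 m.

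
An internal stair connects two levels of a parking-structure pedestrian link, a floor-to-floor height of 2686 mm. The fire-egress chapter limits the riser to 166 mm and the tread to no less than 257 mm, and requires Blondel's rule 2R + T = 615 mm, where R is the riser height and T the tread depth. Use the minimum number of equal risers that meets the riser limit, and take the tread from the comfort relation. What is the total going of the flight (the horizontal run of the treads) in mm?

4784 mm

2686 / 166 = 16.181 → round up to 17 risers.
Riser R = 2686 / 17 = 158 mm, within the 166 mm limit.
Tread T = 615 − 2 × 158 = 299 mm (≥ 257 mm).
17 risers give 16 treads; going = 16 × 299 = 4784 mm.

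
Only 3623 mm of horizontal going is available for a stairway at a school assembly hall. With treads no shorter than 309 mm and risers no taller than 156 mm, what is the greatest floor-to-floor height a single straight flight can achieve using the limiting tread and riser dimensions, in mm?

1872 mm

3623 / 309 = 11.72, so 11 treads fit.
Risers = treads + 1 = 12.
Maximum height = 12 × 156 = 1872 mm.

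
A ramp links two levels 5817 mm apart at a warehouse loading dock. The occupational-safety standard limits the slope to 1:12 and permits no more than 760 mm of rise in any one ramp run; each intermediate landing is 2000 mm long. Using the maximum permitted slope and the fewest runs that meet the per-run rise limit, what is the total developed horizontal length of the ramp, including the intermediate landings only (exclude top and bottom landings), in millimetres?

83804 mm

5817 / 760 = 7.65, so 8 ramp runs are needed. That means 7 intermediate landings.
Ramp run (horizontal) at 1:12: 5817 × 12 = 69804 mm.
7 intermediate landings contribute 7 × 2000 = 14000 mm.
Developed length = 69804 + 14000 = 83804 mm.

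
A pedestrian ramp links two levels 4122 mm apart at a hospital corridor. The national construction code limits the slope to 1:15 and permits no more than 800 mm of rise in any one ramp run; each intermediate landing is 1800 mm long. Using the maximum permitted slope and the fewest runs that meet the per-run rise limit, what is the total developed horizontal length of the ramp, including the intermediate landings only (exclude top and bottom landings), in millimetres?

70830 mm

4122 / 800 = 5.152 → round up to 6 ramp runs. That means 5 intermediate landings.
Ramp run (horizontal) at 1:15: 4122 × 15 = 61830 mm.
Intermediate landings: 5 × 1800 = 9000 mm.
Developed length = 61830 + 9000 = 70830 mm.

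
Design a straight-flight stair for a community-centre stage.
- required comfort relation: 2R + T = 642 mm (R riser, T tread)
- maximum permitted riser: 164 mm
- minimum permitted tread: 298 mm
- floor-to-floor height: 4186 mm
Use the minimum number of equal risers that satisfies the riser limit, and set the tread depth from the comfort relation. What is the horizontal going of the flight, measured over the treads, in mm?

8000 mm

⌈4186/164⌉ = 26 risers.
Riser R = 4186 / 26 = 161 mm, within the 164 mm limit.
From 2R + T = 642: T = 642 − 322 = 320 mm.
Going = (26 − 1) × 320 = 8000 mm.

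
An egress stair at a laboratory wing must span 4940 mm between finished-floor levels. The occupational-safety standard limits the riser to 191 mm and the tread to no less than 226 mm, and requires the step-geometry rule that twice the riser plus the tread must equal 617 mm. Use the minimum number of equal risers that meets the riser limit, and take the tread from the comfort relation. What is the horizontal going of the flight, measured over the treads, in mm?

4940 / 191 = 25.864 → round up to 26 risers.
Riser R = 4940 / 26 = 190 mm, within the 191 mm limit.
Tread T = 617 − 2 × 190 = 237 mm (≥ 226 mm).
26 risers give 25 treads; going = 25 × 237 = 5925 mm.

5925 mm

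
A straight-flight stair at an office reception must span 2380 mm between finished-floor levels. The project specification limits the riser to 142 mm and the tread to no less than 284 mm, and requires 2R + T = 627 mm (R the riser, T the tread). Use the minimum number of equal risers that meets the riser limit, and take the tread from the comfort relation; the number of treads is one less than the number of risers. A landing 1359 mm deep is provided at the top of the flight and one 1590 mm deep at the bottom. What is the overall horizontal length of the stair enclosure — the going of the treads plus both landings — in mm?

At most 142 each: 2380/142 = 16.76, giving 17 risers.
Riser R = 2380 / 17 = 140 mm, within the 142 mm limit.
Tread T = 627 − 2 × 140 = 347 mm (≥ 284 mm).
Going = (17 − 1) × 347 = 5552 mm.
Add landings: 5552 + 1359 + 1590 = 8501 mm.

8501 mm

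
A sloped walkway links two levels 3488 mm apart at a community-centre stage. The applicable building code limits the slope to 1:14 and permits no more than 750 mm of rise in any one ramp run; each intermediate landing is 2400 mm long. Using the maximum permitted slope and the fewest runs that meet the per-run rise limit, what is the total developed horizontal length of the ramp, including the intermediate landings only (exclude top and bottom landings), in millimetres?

58432 mm

⌈3488/750⌉ = 5 ramp runs. That means 4 intermediate landings.
Ramp run (horizontal) at 1:14: 3488 × 14 = 48832 mm.
Intermediate landings: 4 × 2400 = 9600 mm.
Developed length = 48832 + 9600 = 58432 mm.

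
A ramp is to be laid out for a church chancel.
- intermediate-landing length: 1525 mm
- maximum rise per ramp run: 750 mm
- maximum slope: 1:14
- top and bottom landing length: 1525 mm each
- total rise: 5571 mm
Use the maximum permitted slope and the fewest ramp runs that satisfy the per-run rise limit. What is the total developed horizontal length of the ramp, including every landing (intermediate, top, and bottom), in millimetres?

91719 mm

5571 / 750 = 7.43, so 8 ramp runs are needed. That means 7 intermediate landings.
Ramp run (horizontal) at 1:14: 5571 × 14 = 77994 mm.
7 intermediate landings contribute 7 × 1525 = 10675 mm.
Top and bottom landings: 2 × 1525 = 3050 mm.
Total = 77994 + 10675 + 3050 = 91719 mm.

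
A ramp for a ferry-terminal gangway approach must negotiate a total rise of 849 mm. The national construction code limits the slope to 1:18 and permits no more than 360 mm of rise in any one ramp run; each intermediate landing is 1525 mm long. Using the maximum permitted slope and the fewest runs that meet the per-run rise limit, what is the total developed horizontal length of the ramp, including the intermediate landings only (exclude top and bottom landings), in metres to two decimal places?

18.33 m

⌈849/360⌉ = 3 ramp runs. That means 2 intermediate landings.
Ramp run (horizontal) at 1:18: 849 × 18 = 15282 mm.
2 intermediate landings contribute 2 × 1525 = 3050 mm.
Developed length = 15282 + 3050 = 18332 mm.
= 18.33 m.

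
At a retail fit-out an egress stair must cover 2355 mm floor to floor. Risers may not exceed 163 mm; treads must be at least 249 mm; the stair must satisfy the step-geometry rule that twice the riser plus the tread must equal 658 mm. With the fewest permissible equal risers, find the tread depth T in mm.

2355 / 163 = 14.45, so 15 risers are needed.
Riser R = 2355 / 15 = 157 mm, within the 163 mm limit.
T = 658 − 2·157 = 344 mm, which satisfies the 249 mm minimum.

344 mm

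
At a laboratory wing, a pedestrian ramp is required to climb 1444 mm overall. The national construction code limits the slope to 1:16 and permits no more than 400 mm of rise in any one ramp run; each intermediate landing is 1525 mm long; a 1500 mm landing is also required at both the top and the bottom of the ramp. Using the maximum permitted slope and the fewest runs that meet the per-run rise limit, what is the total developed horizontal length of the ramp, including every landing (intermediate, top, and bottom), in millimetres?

1444 / 400 = 3.61, so 4 ramp runs are needed. That means 3 intermediate landings.
Ramp run (horizontal) at 1:16: 1444 × 16 = 23104 mm.
3 intermediate landings contribute 3 × 1525 = 4575 mm.
Top and bottom landings: 2 × 1500 = 3000 mm.
Total = 23104 + 4575 + 3000 = 30679 mm.

30679 mm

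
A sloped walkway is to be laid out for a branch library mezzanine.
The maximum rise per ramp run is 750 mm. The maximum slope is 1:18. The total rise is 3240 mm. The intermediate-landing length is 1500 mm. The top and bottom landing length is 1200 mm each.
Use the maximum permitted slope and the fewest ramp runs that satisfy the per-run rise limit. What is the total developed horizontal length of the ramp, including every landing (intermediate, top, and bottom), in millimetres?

66720 mm

3240 / 750 = 4.32, so 5 ramp runs are needed. That means 4 intermediate landings.
Ramp run (horizontal) at 1:18: 3240 × 18 = 58320 mm.
Intermediate landings: 4 × 1500 = 6000 mm.
Top and bottom landings: 2 × 1200 = 2400 mm.
Total = 58320 + 6000 + 2400 = 66720 mm.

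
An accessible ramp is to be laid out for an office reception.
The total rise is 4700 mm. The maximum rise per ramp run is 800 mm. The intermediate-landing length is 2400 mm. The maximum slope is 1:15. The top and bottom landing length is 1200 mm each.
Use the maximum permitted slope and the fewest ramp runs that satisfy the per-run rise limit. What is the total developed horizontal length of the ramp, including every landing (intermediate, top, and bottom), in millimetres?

⌈4700/800⌉ = 6 ramp runs. That means 5 intermediate landings.
Ramp run (horizontal) at 1:15: 4700 × 15 = 70500 mm.
Intermediate landings: 5 × 2400 = 12000 mm.
Top and bottom landings: 2 × 1200 = 2400 mm.
Total = 70500 + 12000 + 2400 = 84900 mm.

84900 mm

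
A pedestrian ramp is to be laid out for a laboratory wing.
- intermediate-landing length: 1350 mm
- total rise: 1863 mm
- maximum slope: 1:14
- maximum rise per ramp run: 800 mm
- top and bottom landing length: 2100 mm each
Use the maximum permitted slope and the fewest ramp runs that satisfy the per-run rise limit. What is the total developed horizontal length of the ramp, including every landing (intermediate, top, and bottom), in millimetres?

32982 mm

At most 800 each: 1863/800 = 2.33, giving 3 ramp runs. That means 2 intermediate landings.
Ramp run (horizontal) at 1:14: 1863 × 14 = 26082 mm.
2 intermediate landings contribute 2 × 1350 = 2700 mm.
Top and bottom landings: 2 × 2100 = 4200 mm.
Total = 26082 + 2700 + 4200 = 32982 mm.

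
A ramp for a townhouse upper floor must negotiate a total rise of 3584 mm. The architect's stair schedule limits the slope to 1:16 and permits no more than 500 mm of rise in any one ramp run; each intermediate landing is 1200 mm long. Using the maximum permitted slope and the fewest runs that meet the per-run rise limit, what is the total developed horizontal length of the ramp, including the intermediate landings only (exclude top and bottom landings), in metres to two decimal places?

3584 / 500 = 7.17, so 8 ramp runs are needed. That means 7 intermediate landings.
Horizontal run for 3584 mm of rise at 1:16 is 3584 × 16 = 57344 mm.
Intermediate landings: 7 × 1200 = 8400 mm.
Total developed length = 57344 + 8400 = 65744 mm.
= 65.74 m.

65.74 m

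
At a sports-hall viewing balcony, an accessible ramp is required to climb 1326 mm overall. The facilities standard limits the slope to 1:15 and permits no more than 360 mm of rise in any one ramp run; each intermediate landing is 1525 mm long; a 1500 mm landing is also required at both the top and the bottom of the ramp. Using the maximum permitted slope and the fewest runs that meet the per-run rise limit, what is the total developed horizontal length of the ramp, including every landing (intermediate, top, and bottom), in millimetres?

1326 / 360 = 3.68, so 4 ramp runs are needed. That means 3 intermediate landings.
Horizontal run for 1326 mm of rise at 1:15 is 1326 × 15 = 19890 mm.
Intermediate landings: 3 × 1525 = 4575 mm.
Top and bottom landings: 2 × 1500 = 3000 mm.
Total = 19890 + 4575 + 3000 = 27465 mm.

27465 mm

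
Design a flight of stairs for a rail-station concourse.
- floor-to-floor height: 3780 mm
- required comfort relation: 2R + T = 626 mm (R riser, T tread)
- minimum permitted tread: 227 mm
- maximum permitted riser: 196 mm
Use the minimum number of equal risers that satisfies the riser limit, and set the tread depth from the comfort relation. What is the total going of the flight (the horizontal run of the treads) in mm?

⌈3780/196⌉ = 20 risers.
Riser R = 3780 / 20 = 189 mm, within the 196 mm limit.
T = 626 − 2·189 = 248 mm, which satisfies the 227 mm minimum.
Going = (20 − 1) × 248 = 4712 mm.

4712 mm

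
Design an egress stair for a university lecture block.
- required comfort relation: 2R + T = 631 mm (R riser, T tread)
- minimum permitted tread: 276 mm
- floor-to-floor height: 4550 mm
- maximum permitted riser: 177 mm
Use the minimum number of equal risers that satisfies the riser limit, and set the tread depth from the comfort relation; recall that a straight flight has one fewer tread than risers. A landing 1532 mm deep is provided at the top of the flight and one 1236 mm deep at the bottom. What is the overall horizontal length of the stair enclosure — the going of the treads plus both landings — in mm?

9793 mm

4550 / 177 = 25.71, so 26 risers are needed.
Riser R = 4550 / 26 = 175 mm, within the 177 mm limit.
T = 631 − 2·175 = 281 mm, which satisfies the 276 mm minimum.
Going = (26 − 1) × 281 = 7025 mm.
Enclosure = 7025 + 1532 + 1236 = 9793 mm.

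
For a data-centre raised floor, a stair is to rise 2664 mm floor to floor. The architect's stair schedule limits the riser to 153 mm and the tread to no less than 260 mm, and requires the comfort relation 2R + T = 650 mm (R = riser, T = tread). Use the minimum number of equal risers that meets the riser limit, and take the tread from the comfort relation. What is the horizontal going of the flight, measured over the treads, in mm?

At most 153 each: 2664/153 = 17.41, giving 18 risers.
R = 2664 ÷ 18 = 148 mm.
Tread T = 650 − 2 × 148 = 354 mm (≥ 260 mm).
Treads = 18 − 1 = 17; going = 17 × 354 = 6018 mm.

6018 mm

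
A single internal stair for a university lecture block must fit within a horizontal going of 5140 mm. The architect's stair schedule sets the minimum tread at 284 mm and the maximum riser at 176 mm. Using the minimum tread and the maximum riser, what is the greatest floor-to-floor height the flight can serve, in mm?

3344 mm

5140 / 284 = 18.10, so 18 treads fit.
Risers = treads + 1 = 19.
Maximum height = 19 × 176 = 3344 mm.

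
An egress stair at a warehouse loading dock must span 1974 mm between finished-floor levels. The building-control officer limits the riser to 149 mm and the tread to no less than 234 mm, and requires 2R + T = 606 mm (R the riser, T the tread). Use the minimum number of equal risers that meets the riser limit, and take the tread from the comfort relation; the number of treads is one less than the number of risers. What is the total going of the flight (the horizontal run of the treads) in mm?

4212 mm

1974 / 149 = 13.248 → round up to 14 risers.
R = 1974 ÷ 14 = 141 mm.
Tread T = 606 − 2 × 141 = 324 mm (≥ 234 mm).
Treads = 14 − 1 = 13; going = 13 × 324 = 4212 mm.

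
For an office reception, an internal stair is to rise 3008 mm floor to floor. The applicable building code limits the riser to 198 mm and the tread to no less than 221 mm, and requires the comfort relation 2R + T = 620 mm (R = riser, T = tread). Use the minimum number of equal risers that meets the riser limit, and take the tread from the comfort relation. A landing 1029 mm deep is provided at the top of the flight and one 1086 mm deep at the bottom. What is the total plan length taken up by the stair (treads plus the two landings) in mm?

5775 mm

3008 / 198 = 15.192 → round up to 16 risers.
Each riser is 3008/16 = 188 mm (≤ 198 mm).
From 2R + T = 620: T = 620 − 376 = 244 mm.
Going = (16 − 1) × 244 = 3660 mm.
Enclosure = 3660 + 1029 + 1086 = 5775 mm.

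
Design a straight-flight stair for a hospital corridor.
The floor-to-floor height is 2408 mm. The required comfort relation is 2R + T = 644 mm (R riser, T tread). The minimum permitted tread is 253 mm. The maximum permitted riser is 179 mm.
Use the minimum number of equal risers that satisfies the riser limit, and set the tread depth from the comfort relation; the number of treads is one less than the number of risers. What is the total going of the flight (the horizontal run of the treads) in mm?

3900 mm

2408 / 179 = 13.453 → round up to 14 risers.
Each riser is 2408/14 = 172 mm (≤ 179 mm).
From 2R + T = 644: T = 644 − 344 = 300 mm.
14 risers give 13 treads; going = 13 × 300 = 3900 mm.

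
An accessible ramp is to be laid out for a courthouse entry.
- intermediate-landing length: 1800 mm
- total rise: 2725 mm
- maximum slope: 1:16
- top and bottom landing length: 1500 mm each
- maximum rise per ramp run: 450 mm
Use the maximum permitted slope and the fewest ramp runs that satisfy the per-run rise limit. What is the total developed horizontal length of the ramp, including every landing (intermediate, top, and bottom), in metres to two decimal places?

⌈2725/450⌉ = 7 ramp runs. That means 6 intermediate landings.
Ramp run (horizontal) at 1:16: 2725 × 16 = 43600 mm.
Intermediate landings: 6 × 1800 = 10800 mm.
Top and bottom landings: 2 × 1500 = 3000 mm.
Total = 43600 + 10800 + 3000 = 57400 mm.
= 57.40 m.

57.40 m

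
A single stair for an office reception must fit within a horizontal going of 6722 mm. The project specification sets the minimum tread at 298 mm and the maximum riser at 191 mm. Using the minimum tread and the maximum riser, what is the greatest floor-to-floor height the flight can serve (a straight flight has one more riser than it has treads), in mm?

4393 mm

6722 / 298 = 22.56, so 22 treads fit.
Risers = treads + 1 = 23.
Maximum height = 23 × 191 = 4393 mm.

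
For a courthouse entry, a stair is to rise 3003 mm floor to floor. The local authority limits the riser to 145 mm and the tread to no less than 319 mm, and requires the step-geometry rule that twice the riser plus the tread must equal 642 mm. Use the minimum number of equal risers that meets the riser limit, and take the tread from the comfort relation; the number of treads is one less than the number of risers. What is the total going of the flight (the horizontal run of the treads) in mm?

7120 mm

3003 / 145 = 20.71, so 21 risers are needed.
Riser R = 3003 / 21 = 143 mm, within the 145 mm limit.
T = 642 − 2·143 = 356 mm, which satisfies the 319 mm minimum.
Treads = 21 − 1 = 20; going = 20 × 356 = 7120 mm.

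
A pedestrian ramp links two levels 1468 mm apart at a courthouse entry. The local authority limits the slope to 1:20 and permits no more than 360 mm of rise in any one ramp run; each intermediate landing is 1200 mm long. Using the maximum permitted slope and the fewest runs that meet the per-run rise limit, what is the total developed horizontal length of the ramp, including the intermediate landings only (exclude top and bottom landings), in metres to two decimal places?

34.16 m

1468 / 360 = 4.078 → round up to 5 ramp runs. That means 4 intermediate landings.
Ramp run (horizontal) at 1:20: 1468 × 20 = 29360 mm.
4 intermediate landings contribute 4 × 1200 = 4800 mm.
Total developed length = 29360 + 4800 = 34160 mm.
= 34.16 m.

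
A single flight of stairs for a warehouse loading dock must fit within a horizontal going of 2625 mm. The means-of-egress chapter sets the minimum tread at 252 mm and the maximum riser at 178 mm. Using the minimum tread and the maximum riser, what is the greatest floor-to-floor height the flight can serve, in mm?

Treads that fit: ⌊2625 / 252⌋ = 10.
Risers = treads + 1 = 11.
Maximum height = 11 × 178 = 1958 mm.

1958 mm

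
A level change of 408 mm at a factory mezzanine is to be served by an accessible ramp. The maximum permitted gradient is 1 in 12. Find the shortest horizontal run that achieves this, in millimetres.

Run = rise × 12 = 408 × 12 = 4896 mm.

4896 mm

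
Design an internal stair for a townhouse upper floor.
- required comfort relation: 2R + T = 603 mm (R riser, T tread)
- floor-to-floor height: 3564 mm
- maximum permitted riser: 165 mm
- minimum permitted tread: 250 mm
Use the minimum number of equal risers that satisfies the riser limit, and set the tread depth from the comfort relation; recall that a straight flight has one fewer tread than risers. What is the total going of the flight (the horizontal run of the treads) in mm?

5859 mm

At most 165 each: 3564/165 = 21.60, giving 22 risers.
Each riser is 3564/22 = 162 mm (≤ 165 mm).
T = 603 − 2·162 = 279 mm, which satisfies the 250 mm minimum.
22 risers give 21 treads; going = 21 × 279 = 5859 mm.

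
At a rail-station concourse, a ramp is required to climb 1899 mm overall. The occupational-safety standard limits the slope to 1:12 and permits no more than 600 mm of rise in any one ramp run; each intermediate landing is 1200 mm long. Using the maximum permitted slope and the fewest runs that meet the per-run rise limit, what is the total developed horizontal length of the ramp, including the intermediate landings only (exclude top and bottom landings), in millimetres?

26388 mm

⌈1899/600⌉ = 4 ramp runs. That means 3 intermediate landings.
Horizontal run for 1899 mm of rise at 1:12 is 1899 × 12 = 22788 mm.
3 intermediate landings contribute 3 × 1200 = 3600 mm.
Total developed length = 22788 + 3600 = 26388 mm.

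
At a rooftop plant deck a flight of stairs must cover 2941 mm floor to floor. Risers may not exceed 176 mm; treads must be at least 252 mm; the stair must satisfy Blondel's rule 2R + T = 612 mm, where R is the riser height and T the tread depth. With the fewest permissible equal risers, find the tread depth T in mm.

2941 / 176 = 16.710 → round up to 17 risers.
Each riser is 2941/17 = 173 mm (≤ 176 mm).
Tread T = 612 − 2 × 173 = 266 mm (≥ 252 mm).

266 mm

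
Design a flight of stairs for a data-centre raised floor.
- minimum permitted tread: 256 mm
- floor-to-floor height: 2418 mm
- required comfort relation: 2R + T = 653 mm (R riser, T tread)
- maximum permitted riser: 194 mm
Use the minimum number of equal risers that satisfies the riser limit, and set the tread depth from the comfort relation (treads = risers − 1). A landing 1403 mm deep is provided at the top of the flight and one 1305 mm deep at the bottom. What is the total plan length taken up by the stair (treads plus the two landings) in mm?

6080 mm

At most 194 each: 2418/194 = 12.46, giving 13 risers.
Each riser is 2418/13 = 186 mm (≤ 194 mm).
T = 653 − 2·186 = 281 mm, which satisfies the 256 mm minimum.
13 risers give 12 treads; going = 12 × 281 = 3372 mm.
Enclosure = 3372 + 1403 + 1305 = 6080 mm.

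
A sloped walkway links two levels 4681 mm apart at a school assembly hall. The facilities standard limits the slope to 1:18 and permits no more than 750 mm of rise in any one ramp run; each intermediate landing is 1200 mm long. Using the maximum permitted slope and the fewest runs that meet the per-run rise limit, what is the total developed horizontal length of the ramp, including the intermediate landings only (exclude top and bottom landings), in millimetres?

4681 / 750 = 6.24, so 7 ramp runs are needed. That means 6 intermediate landings.
Horizontal run for 4681 mm of rise at 1:18 is 4681 × 18 = 84258 mm.
Intermediate landings: 6 × 1200 = 7200 mm.
Developed length = 84258 + 7200 = 91458 mm.

91458 mm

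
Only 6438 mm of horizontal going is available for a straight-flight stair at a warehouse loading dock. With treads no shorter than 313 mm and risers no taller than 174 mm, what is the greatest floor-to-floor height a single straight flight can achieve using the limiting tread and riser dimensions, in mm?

6438 / 313 = 20.57, so 20 treads fit.
Risers = treads + 1 = 21.
Maximum height = 21 × 174 = 3654 mm.

3654 mm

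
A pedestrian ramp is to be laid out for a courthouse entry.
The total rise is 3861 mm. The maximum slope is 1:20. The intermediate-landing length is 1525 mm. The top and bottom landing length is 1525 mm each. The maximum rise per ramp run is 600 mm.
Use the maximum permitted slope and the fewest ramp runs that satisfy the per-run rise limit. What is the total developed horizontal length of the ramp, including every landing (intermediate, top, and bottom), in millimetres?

3861 / 600 = 6.43, so 7 ramp runs are needed. That means 6 intermediate landings.
Horizontal run for 3861 mm of rise at 1:20 is 3861 × 20 = 77220 mm.
Intermediate landings: 6 × 1525 = 9150 mm.
Top and bottom landings: 2 × 1525 = 3050 mm.
Total = 77220 + 9150 + 3050 = 89420 mm.

89420 mm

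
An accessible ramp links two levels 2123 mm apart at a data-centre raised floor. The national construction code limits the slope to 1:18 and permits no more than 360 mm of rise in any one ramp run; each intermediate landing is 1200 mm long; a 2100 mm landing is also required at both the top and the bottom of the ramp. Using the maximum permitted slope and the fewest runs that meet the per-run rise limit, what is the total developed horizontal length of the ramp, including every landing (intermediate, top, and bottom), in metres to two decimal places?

48.41 m

2123 / 360 = 5.90, so 6 ramp runs are needed. That means 5 intermediate landings.
Ramp run (horizontal) at 1:18: 2123 × 18 = 38214 mm.
5 intermediate landings contribute 5 × 1200 = 6000 mm.
Top and bottom landings: 2 × 2100 = 4200 mm.
Total = 38214 + 6000 + 4200 = 48414 mm.
= 48.41 m.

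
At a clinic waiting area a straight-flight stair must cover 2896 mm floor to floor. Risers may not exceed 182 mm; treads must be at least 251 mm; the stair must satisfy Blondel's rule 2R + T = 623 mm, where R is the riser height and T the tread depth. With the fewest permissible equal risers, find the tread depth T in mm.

261 mm

2896 / 182 = 15.912 → round up to 16 risers.
Each riser is 2896/16 = 181 mm (≤ 182 mm).
Tread T = 623 − 2 × 181 = 261 mm (≥ 251 mm).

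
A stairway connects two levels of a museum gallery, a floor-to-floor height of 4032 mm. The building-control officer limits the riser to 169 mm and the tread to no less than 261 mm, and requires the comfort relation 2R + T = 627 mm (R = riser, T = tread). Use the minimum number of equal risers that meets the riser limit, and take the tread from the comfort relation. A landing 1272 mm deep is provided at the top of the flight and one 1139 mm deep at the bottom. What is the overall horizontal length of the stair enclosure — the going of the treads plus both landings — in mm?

4032 / 169 = 23.86, so 24 risers are needed.
Each riser is 4032/24 = 168 mm (≤ 169 mm).
From 2R + T = 627: T = 627 − 336 = 291 mm.
Going = (24 − 1) × 291 = 6693 mm.
Enclosure = 6693 + 1272 + 1139 = 9104 mm.

9104 mm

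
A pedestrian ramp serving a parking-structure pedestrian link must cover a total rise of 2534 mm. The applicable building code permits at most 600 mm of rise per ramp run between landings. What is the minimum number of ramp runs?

5 runs

2534 / 600 = 4.22, so 5 ramp runs are needed.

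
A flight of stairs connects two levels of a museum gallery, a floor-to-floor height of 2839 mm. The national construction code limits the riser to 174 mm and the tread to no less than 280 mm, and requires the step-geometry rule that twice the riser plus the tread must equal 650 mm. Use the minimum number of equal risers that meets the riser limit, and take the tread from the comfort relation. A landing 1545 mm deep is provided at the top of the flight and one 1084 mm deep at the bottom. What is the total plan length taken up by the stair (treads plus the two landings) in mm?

7685 mm

2839 / 174 = 16.316 → round up to 17 risers.
Riser R = 2839 / 17 = 167 mm, within the 174 mm limit.
From 2R + T = 650: T = 650 − 334 = 316 mm.
Going = (17 − 1) × 316 = 5056 mm.
Add landings: 5056 + 1545 + 1084 = 7685 mm.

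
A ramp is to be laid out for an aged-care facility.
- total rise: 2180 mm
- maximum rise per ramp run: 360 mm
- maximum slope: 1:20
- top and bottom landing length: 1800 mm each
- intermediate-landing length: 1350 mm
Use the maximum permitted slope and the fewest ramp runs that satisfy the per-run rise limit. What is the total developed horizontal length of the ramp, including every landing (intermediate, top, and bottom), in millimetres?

2180 / 360 = 6.06, so 7 ramp runs are needed. That means 6 intermediate landings.
Horizontal run for 2180 mm of rise at 1:20 is 2180 × 20 = 43600 mm.
6 intermediate landings contribute 6 × 1350 = 8100 mm.
Top and bottom landings: 2 × 1800 = 3600 mm.
Total = 43600 + 8100 + 3600 = 55300 mm.

55300 mm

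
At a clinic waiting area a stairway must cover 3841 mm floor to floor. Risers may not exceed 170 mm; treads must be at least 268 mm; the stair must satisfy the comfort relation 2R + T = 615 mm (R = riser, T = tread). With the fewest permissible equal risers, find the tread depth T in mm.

⌈3841/170⌉ = 23 risers.
Riser R = 3841 / 23 = 167 mm, within the 170 mm limit.
From 2R + T = 615: T = 615 − 334 = 281 mm.

281 mm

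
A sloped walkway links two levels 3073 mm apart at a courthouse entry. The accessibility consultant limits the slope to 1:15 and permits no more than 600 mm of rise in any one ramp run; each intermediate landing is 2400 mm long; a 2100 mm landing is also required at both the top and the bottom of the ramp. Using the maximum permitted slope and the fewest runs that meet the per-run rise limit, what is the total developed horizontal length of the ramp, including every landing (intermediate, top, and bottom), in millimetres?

62295 mm

⌈3073/600⌉ = 6 ramp runs. That means 5 intermediate landings.
Horizontal run for 3073 mm of rise at 1:15 is 3073 × 15 = 46095 mm.
5 intermediate landings contribute 5 × 2400 = 12000 mm.
Top and bottom landings: 2 × 2100 = 4200 mm.
Total = 46095 + 12000 + 4200 = 62295 mm.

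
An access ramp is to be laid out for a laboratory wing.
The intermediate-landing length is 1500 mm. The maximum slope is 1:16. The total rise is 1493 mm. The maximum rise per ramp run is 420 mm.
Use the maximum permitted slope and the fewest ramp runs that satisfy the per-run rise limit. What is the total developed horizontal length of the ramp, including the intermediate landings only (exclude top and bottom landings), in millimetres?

⌈1493/420⌉ = 4 ramp runs. That means 3 intermediate landings.
Ramp run (horizontal) at 1:16: 1493 × 16 = 23888 mm.
3 intermediate landings contribute 3 × 1500 = 4500 mm.
Developed length = 23888 + 4500 = 28388 mm.

28388 mm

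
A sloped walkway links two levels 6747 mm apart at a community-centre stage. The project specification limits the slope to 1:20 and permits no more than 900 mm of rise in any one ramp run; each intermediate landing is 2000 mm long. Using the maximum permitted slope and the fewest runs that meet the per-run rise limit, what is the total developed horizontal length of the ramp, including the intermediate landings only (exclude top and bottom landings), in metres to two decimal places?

148.94 m

6747 / 900 = 7.497 → round up to 8 ramp runs. That means 7 intermediate landings.
Ramp run (horizontal) at 1:20: 6747 × 20 = 134940 mm.
Intermediate landings: 7 × 2000 = 14000 mm.
Total developed length = 134940 + 14000 = 148940 mm.
= 148.94 m.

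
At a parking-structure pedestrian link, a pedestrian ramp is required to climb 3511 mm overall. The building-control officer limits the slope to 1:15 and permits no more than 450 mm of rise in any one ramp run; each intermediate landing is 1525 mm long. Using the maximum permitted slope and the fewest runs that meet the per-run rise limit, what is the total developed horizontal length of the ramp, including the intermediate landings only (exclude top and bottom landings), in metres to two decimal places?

At most 450 each: 3511/450 = 7.80, giving 8 ramp runs. That means 7 intermediate landings.
Horizontal run for 3511 mm of rise at 1:15 is 3511 × 15 = 52665 mm.
7 intermediate landings contribute 7 × 1525 = 10675 mm.
Developed length = 52665 + 10675 = 63340 mm.
= 63.34 m.

63.34 m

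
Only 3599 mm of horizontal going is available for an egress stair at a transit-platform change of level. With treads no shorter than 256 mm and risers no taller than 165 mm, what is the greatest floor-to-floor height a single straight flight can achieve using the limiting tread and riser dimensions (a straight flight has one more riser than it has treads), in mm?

2475 mm

3599 / 256 = 14.06, so 14 treads fit.
Risers = treads + 1 = 15.
Maximum height = 15 × 165 = 2475 mm.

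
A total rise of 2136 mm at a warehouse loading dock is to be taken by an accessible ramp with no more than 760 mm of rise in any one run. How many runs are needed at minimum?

3 runs

2136 / 760 = 2.81, so 3 ramp runs are needed.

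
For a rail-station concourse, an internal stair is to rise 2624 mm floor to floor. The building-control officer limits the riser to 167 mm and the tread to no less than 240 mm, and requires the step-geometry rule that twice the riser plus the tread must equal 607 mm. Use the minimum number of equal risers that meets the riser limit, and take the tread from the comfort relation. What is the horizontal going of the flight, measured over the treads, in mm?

4185 mm

2624 / 167 = 15.71, so 16 risers are needed.
Each riser is 2624/16 = 164 mm (≤ 167 mm).
Tread T = 607 − 2 × 164 = 279 mm (≥ 240 mm).
Treads = 16 − 1 = 15; going = 15 × 279 = 4185 mm.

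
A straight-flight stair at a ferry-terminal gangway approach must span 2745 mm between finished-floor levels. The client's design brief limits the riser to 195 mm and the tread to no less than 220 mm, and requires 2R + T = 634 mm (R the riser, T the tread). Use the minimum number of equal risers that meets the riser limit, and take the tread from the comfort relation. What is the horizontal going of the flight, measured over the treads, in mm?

3752 mm

2745 / 195 = 14.077 → round up to 15 risers.
Riser R = 2745 / 15 = 183 mm, within the 195 mm limit.
T = 634 − 2·183 = 268 mm, which satisfies the 220 mm minimum.
15 risers give 14 treads; going = 14 × 268 = 3752 mm.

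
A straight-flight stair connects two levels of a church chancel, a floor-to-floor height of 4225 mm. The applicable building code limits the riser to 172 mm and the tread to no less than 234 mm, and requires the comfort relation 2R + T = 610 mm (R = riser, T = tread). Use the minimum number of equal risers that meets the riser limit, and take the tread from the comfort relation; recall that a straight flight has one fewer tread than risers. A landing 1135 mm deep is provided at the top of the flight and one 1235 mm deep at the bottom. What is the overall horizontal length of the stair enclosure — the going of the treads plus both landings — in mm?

8898 mm

At most 172 each: 4225/172 = 24.56, giving 25 risers.
R = 4225 ÷ 25 = 169 mm.
From 2R + T = 610: T = 610 − 338 = 272 mm.
Treads = 25 − 1 = 24; going = 24 × 272 = 6528 mm.
Enclosure = 6528 + 1135 + 1235 = 8898 mm.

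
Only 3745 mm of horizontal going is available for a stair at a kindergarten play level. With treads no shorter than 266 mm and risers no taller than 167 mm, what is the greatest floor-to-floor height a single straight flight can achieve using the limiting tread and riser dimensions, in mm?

2505 mm

3745 / 266 = 14.08, so 14 treads fit.
Risers = treads + 1 = 15.
Maximum height = 15 × 167 = 2505 mm.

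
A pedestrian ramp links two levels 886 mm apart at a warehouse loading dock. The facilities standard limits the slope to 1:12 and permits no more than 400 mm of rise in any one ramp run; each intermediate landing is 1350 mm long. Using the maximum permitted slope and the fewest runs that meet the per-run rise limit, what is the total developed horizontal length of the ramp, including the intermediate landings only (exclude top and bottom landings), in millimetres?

886 / 400 = 2.215 → round up to 3 ramp runs. That means 2 intermediate landings.
Horizontal run for 886 mm of rise at 1:12 is 886 × 12 = 10632 mm.
Intermediate landings: 2 × 1350 = 2700 mm.
Developed length = 10632 + 2700 = 13332 mm.

13332 mm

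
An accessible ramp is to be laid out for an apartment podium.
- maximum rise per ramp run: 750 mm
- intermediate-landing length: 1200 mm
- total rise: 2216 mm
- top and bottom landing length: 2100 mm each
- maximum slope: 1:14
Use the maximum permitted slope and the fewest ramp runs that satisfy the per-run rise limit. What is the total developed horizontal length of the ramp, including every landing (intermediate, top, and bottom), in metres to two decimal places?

37.62 m

At most 750 each: 2216/750 = 2.95, giving 3 ramp runs. That means 2 intermediate landings.
Ramp run (horizontal) at 1:14: 2216 × 14 = 31024 mm.
2 intermediate landings contribute 2 × 1200 = 2400 mm.
Top and bottom landings: 2 × 2100 = 4200 mm.
Total = 31024 + 2400 + 4200 = 37624 mm.
= 37.62 m.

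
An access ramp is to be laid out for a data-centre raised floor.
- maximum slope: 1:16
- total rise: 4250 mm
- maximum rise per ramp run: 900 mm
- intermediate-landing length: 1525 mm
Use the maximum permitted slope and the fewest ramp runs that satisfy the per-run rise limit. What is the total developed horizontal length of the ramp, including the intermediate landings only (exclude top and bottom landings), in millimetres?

⌈4250/900⌉ = 5 ramp runs. That means 4 intermediate landings.
Ramp run (horizontal) at 1:16: 4250 × 16 = 68000 mm.
Intermediate landings: 4 × 1525 = 6100 mm.
Developed length = 68000 + 6100 = 74100 mm.

74100 mm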